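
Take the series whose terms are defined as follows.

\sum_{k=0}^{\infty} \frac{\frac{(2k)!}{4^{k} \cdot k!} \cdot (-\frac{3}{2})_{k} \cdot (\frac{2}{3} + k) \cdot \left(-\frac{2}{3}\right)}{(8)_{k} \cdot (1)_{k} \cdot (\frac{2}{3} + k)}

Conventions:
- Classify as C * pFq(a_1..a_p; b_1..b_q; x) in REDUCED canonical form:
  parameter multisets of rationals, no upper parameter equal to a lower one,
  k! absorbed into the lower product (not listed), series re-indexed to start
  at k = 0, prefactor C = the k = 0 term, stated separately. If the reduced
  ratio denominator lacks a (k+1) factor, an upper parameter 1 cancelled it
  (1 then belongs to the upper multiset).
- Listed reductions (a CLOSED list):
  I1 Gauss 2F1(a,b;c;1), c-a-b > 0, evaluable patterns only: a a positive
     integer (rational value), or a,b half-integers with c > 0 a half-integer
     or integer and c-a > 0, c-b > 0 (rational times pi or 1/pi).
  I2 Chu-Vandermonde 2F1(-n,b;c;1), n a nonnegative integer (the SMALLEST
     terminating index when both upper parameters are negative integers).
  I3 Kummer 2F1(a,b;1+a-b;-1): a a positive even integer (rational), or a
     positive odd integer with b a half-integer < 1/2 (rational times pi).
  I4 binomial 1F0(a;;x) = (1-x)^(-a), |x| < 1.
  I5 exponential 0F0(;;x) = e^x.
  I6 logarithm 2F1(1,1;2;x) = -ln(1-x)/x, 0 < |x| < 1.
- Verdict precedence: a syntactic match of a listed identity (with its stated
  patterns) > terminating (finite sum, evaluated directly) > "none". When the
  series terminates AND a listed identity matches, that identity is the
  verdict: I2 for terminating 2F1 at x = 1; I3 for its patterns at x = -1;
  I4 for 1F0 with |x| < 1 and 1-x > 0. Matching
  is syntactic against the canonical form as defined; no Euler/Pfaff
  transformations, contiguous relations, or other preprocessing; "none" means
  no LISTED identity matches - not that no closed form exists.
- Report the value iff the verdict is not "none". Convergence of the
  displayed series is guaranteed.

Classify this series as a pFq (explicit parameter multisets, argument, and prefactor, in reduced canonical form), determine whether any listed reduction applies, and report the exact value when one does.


First insight: from the first term -\frac{2}{3}: striking the common factor k + 2/3 reduces the term (prefactor -2/3).
Term ratio: r(k) = 1 * (k-\frac{3}{2}) (k+\frac{1}{2}) / [(k+8) (k+1)] - rational in k. x = 1; t_0 = -\frac{2}{3}; negate the roots.

Prefactor -\frac{2}{3}, argument 1: 2F1 with upper {-\frac{3}{2}, \frac{1}{2}} over lower {8}. Verdict: Gauss's theorem I1 (half-integer case) applies (x = 1; upper {-\frac{3}{2}, \frac{1}{2}} half-integers, c = 8 in the evaluable pattern). Value: \left(-\frac{268435456}{140791365}\right) / \pi.


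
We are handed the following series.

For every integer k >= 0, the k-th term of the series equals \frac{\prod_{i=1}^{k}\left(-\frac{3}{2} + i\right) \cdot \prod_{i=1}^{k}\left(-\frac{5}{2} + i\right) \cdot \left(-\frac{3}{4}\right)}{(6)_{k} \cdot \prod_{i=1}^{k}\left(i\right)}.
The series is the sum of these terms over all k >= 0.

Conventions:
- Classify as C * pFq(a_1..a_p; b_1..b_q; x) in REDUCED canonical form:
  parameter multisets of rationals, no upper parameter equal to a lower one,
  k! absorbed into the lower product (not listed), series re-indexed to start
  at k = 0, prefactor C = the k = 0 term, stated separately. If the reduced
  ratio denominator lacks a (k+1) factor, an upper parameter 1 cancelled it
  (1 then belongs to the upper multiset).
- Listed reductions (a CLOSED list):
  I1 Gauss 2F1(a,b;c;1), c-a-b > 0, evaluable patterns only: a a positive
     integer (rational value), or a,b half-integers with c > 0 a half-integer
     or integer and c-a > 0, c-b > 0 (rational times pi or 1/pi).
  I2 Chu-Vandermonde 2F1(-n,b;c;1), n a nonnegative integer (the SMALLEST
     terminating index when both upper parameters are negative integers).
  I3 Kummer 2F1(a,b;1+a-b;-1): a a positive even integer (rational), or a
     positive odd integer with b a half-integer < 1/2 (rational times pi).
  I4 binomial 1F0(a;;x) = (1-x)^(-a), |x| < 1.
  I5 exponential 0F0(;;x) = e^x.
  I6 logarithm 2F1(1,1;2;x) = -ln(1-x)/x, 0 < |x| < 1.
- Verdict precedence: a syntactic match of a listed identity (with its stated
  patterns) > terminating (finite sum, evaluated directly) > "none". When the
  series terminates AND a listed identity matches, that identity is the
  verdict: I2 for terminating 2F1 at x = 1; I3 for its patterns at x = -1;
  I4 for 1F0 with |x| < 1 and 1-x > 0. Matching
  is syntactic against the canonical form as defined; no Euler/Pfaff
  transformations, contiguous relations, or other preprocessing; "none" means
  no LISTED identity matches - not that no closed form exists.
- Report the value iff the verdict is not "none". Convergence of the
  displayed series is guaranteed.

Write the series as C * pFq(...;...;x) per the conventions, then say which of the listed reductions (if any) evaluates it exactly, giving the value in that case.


At argument 1: a 2F1 with upper {-\frac{3}{2}, -\frac{1}{2}}, lower {6}, scaled by C = -\frac{3}{4}. Verdict: Gauss's theorem I1 (half-integer case) applies (x = 1; upper {-\frac{3}{2}, -\frac{1}{2}} half-integers, c = 6 in the evaluable pattern). Its exact value is \left(-\frac{262144}{99099}\right) / \pi.

First insight: with t_0 = -\frac{3}{4}, the running product (C = -3/4) telescopes to a rising factorial.
Consecutive-term ratio: r(k) = 1 * (k-\frac{3}{2}) (k-\frac{1}{2}) / [(k+6) (k+1)] - poly over poly, x = 1 from leading terms; C = -\frac{3}{4} at k = 0.


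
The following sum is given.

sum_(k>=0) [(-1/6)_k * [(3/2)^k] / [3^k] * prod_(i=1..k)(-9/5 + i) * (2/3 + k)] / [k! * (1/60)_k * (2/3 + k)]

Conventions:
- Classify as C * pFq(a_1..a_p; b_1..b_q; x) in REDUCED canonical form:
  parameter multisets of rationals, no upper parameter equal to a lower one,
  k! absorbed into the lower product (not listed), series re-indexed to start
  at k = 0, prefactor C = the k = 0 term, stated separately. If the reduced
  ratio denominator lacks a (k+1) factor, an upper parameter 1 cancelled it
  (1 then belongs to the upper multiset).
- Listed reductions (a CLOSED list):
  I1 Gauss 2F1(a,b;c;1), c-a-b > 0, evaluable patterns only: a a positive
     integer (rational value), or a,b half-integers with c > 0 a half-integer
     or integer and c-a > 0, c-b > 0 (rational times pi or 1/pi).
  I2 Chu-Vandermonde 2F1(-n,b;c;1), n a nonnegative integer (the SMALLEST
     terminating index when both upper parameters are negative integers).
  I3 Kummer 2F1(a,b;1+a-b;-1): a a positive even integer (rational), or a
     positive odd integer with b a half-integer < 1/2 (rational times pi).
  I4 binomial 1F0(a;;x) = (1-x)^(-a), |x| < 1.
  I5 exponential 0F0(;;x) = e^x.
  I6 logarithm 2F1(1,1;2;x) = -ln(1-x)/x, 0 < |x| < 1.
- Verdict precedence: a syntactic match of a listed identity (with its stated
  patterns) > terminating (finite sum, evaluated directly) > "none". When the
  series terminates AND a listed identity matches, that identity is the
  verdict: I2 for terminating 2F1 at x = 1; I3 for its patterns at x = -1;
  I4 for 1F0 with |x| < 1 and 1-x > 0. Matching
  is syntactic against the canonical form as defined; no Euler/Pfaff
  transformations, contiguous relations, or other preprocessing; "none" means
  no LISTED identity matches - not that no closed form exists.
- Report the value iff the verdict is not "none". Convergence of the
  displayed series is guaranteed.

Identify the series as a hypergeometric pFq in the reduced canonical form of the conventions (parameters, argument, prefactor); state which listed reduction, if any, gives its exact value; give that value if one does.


Reduced: x = 1/2, 2F1, upper = {-4/5, -1/6}, lower = {1/60}, C = 1. Verdict: none. A 2F1 with upper {-4/5, -1/6} fits none of I1-I6 at x = 1/2; the sum runs forever.

Structural cue: from the first term 1: the running product (C = 1) telescopes to a rising factorial.
Ratio: r(k) = (1/2) * (k-4/5) (k-1/6) / [(k+1/60) (k+1)] ; factor over Q: parameters, x = (1/2), and C = 1.


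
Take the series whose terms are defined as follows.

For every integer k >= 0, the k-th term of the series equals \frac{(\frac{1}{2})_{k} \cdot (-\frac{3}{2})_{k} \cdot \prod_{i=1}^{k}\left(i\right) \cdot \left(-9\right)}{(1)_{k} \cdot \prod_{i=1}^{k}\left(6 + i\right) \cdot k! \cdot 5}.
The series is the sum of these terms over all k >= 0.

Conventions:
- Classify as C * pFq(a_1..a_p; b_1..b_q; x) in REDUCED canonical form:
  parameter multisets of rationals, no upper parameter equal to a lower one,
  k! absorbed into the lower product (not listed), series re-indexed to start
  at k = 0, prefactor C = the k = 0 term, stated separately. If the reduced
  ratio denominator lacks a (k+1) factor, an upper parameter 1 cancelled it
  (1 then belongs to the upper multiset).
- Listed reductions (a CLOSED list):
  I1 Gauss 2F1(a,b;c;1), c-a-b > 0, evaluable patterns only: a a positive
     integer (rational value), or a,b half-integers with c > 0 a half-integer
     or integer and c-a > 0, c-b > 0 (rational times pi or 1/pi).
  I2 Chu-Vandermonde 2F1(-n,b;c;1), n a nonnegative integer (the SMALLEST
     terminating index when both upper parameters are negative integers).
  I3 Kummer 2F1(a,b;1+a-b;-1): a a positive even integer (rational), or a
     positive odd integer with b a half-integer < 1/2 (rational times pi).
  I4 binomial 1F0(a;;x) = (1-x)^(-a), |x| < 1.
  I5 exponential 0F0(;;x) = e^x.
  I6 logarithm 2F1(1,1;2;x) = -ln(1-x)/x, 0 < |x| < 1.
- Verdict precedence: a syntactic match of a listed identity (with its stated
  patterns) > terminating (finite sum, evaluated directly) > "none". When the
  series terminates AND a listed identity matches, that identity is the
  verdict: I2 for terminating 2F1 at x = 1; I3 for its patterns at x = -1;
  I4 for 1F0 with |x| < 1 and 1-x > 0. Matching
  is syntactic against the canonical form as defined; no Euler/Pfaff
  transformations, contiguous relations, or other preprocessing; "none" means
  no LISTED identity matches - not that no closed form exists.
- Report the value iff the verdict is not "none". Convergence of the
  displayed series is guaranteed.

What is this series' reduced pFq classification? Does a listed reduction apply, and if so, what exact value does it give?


At argument 1: a 2F1 with upper {-\frac{3}{2}, \frac{1}{2}}, lower {7}, scaled by C = -\frac{9}{5}. Verdict: Gauss (I1, half-integer pattern) fires (x = 1; upper {-\frac{3}{2}, \frac{1}{2}} half-integers, c = 7 in the evaluable pattern). Exact value: \left(-\frac{4194304}{825825}\right) / \pi.

First insight: from the first term -\frac{9}{5}: the lower running product (C = -9/5) is a rising factorial.
Term ratio: r(k) = 1 * (k-\frac{3}{2}) (k+\frac{1}{2}) / [(k+7) (k+1)] - poly over poly, x = 1 from leading terms; C = -\frac{9}{5} at k = 0.


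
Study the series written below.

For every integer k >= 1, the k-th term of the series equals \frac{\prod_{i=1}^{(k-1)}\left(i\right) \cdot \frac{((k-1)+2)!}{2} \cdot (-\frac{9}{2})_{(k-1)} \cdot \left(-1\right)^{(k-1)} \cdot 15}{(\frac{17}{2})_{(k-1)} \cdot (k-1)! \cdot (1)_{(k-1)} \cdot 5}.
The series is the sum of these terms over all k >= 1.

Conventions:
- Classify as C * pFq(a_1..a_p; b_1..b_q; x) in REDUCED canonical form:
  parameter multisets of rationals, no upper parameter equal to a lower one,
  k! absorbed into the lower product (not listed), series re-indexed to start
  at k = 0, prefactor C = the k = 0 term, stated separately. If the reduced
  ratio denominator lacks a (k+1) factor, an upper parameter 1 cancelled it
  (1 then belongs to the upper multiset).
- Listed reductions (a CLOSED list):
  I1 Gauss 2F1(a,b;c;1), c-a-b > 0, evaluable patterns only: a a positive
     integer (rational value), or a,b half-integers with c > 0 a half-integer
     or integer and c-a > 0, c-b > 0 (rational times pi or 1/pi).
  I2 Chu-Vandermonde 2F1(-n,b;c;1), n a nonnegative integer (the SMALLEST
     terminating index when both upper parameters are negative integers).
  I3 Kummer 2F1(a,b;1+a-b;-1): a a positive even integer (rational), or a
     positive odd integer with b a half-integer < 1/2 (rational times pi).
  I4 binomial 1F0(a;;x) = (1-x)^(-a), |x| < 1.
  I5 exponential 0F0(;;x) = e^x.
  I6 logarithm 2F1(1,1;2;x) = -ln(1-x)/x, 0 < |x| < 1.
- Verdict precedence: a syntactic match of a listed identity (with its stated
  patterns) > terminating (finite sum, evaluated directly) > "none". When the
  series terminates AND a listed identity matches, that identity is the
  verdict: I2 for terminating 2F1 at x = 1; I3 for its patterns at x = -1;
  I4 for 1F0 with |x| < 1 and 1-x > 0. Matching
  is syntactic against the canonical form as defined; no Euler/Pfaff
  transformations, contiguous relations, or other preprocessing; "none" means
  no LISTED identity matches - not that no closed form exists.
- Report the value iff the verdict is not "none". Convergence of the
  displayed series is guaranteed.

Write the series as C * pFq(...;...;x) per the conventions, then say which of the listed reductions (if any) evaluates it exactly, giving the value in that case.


With C = 3: the canonical form is 2F1(-\frac{9}{2}, 3; \frac{17}{2}; -1). Verdict at x = -1: the Kummer evaluation I3 matches (x = -1; c = \frac{17}{2} equals 1+a-b for upper {-\frac{9}{2}, 3}: listed pattern). Value: \frac{135135}{32768} \cdot \pi.

Key observation: t_0 = 3 here, and the parameter 1 appears in both the upper and lower lists and cancels.
Ratio: r(k) = -1 * (k-\frac{9}{2}) (k+3) / [(k+\frac{17}{2}) (k+1)] ; factor over Q: parameters, x = -1, and C = 3.


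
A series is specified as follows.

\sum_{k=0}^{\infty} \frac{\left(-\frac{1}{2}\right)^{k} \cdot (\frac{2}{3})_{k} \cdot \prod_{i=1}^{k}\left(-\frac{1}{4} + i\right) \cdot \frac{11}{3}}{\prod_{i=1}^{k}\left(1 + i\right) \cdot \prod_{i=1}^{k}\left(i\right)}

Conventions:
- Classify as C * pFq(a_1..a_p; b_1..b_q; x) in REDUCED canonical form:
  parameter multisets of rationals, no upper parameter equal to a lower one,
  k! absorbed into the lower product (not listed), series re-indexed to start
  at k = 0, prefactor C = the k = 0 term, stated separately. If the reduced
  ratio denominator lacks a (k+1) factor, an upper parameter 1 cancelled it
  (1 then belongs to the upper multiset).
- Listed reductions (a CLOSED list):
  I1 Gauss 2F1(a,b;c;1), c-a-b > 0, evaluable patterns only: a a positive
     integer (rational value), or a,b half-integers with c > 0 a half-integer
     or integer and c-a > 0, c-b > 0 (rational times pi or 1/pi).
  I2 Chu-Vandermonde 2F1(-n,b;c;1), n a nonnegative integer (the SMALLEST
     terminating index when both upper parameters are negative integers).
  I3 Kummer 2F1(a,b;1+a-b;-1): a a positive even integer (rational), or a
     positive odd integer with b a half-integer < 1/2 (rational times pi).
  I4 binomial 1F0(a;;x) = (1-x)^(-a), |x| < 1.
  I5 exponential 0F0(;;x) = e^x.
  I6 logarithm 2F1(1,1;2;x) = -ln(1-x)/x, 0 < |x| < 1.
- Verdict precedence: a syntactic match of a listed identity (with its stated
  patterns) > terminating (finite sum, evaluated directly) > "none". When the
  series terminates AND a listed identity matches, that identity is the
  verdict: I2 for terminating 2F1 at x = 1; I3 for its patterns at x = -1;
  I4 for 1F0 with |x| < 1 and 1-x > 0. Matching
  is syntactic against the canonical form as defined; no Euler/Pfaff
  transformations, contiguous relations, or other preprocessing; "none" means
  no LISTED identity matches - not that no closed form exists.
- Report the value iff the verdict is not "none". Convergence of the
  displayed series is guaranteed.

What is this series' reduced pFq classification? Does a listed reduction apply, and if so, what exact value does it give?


This is \frac{11}{3} * 2F1(\frac{2}{3}, \frac{3}{4}; 2; -\frac{1}{2}) in reduced canonical form. Verdict: none - this 2F1 at x = -\frac{1}{2} matches no listed pattern, and upper {\frac{2}{3}, \frac{3}{4}} holds no stopper.

First insight: with t_0 = \frac{11}{3}, the product of the first k integers (prefactor 11/3) is k!.
Term ratio: r(k) = -\frac{1}{2} * (k+\frac{2}{3}) (k+\frac{3}{4}) / [(k+2) (k+1)] - poly over poly, x = -\frac{1}{2} from leading terms; C = \frac{11}{3} at k = 0.


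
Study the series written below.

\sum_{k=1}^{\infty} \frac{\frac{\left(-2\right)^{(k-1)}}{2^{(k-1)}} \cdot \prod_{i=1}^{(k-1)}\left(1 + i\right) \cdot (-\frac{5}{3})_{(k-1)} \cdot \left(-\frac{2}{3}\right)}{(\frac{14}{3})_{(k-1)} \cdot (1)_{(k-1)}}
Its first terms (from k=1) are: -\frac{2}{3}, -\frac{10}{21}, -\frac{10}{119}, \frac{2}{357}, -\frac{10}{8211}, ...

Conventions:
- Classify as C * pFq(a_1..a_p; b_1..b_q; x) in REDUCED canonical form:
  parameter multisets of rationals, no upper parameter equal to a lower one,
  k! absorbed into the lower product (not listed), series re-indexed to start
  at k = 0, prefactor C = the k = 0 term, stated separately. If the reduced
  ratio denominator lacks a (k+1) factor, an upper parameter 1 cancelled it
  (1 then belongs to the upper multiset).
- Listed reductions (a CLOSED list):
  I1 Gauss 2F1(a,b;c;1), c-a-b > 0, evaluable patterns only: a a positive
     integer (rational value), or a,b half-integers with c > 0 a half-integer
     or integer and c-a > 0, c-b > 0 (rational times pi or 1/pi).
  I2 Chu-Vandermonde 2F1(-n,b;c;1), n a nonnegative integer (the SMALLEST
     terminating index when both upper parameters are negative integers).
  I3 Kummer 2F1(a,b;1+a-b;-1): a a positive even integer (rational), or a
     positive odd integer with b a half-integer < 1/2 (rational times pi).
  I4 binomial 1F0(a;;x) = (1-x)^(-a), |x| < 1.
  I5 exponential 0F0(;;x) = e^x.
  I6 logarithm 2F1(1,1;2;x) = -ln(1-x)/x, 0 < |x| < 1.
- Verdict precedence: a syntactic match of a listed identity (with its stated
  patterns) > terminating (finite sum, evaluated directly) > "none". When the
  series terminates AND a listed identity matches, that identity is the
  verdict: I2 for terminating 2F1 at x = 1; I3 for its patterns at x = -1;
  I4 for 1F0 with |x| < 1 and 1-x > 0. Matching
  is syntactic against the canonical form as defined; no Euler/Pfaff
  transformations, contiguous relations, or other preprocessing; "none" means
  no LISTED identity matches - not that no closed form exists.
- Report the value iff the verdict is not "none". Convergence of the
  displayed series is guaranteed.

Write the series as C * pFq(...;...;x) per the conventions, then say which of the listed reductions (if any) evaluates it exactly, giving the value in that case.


x = -1 here; the reduced form reads 2F1, upper {-\frac{5}{3}, 2}, lower {\frac{14}{3}}, C = -\frac{2}{3}. Verdict (x = -1): Kummer's theorem (I3) applies (x = -1; c = \frac{14}{3} equals 1+a-b for upper {-\frac{5}{3}, 2}: listed pattern). Value: -\frac{11}{9}.

First insight: t_0 = -\frac{2}{3} here, and the running product (C = -2/3) telescopes to a rising factorial.
Step ratio: r(k) = -1 * (k-\frac{5}{3}) (k+2) / [(k+\frac{14}{3}) (k+1)] - rational in k, leading ratio -1; with t_0 = -\frac{2}{3}, classification follows.


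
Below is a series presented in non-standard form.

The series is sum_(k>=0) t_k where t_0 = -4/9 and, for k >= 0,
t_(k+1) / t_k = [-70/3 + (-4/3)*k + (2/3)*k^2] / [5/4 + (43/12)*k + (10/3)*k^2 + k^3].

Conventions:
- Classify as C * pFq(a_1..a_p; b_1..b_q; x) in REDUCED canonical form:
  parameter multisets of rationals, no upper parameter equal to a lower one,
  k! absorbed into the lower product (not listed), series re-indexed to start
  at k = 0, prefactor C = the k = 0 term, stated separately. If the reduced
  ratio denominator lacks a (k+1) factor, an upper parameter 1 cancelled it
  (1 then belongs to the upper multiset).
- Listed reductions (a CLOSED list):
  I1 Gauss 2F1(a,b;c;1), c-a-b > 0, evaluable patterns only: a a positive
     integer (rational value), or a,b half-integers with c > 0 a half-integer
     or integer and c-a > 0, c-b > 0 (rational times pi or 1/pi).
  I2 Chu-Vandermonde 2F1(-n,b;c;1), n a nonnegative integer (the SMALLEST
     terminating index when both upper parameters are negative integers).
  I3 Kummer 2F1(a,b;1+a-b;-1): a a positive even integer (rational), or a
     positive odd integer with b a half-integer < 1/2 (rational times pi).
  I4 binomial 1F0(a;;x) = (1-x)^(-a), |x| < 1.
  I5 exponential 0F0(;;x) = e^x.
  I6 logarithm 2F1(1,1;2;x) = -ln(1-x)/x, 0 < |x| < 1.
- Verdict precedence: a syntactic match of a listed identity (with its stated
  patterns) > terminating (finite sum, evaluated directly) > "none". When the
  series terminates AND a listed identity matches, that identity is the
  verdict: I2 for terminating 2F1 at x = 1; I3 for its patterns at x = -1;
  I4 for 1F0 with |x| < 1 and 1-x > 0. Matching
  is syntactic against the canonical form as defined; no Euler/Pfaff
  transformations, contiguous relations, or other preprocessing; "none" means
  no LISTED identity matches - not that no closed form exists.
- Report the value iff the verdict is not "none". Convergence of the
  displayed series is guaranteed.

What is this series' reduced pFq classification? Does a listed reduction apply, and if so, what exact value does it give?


Canonical form: C = -4/9 times 2F2 with upper {-7, 5}, lower {5/6, 3/2}, x = 2/3. Verdict: terminating - upper parameter -7 makes this a finite sum (last index 7), evaluated exactly. Value: -14802663086852/10365980850225.

The tell: t_0 = -4/9 here, and factor the ratio over Q (prefactor -4/9): negated roots = parameters.
Step ratio: r(k) = (2/3) * (k-7) (k+5) / [(k+5/6) (k+3/2) (k+1)] - rational; roots negated = parameters, x = (2/3), C = -4/9.


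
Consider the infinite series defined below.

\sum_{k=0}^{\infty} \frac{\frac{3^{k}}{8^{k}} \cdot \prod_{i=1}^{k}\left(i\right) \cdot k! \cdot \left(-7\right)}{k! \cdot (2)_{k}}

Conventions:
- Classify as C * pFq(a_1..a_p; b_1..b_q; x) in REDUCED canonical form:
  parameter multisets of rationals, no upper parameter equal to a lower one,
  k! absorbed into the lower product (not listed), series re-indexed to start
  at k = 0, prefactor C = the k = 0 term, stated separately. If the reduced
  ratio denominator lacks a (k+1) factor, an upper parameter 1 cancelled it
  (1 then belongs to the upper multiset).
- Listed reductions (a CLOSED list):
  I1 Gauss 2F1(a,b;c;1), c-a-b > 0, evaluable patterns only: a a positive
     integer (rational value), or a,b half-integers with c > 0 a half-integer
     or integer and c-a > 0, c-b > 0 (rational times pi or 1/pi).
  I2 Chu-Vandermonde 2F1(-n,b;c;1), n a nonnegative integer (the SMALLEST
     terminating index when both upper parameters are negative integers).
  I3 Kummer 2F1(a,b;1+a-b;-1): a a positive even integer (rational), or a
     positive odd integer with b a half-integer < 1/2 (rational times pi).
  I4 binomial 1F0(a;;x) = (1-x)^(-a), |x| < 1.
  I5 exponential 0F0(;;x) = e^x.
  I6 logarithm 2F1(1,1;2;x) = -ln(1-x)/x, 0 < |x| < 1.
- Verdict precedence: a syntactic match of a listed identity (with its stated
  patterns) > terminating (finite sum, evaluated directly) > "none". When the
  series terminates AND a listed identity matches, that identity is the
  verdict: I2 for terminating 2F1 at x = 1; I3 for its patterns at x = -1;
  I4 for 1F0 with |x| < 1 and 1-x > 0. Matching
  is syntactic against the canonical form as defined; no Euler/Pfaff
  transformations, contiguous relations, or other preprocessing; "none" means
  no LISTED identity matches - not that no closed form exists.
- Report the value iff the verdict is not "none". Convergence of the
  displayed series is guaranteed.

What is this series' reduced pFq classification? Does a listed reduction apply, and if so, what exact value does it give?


Reduced: x = \frac{3}{8}, 2F1, upper = {1, 1}, lower = {2}, C = -7. Verdict: the I6 logarithm reduction matches (the logarithm: parameters (1,1;2), x = \frac{3}{8}). Sum: \frac{56}{3} \cdot \ln\left(\frac{5}{8}\right).

Key observation: t_0 being -7, the factorial ratio (C = -7, x = 3/8) (k+a-1)!/(a-1)! is a rising factorial (a)_k.
Step ratio: r(k) = \frac{3}{8} * (k+1) (k+1) / [(k+2) (k+1)] - rational in k. x = \frac{3}{8}; t_0 = -7; negate the roots.


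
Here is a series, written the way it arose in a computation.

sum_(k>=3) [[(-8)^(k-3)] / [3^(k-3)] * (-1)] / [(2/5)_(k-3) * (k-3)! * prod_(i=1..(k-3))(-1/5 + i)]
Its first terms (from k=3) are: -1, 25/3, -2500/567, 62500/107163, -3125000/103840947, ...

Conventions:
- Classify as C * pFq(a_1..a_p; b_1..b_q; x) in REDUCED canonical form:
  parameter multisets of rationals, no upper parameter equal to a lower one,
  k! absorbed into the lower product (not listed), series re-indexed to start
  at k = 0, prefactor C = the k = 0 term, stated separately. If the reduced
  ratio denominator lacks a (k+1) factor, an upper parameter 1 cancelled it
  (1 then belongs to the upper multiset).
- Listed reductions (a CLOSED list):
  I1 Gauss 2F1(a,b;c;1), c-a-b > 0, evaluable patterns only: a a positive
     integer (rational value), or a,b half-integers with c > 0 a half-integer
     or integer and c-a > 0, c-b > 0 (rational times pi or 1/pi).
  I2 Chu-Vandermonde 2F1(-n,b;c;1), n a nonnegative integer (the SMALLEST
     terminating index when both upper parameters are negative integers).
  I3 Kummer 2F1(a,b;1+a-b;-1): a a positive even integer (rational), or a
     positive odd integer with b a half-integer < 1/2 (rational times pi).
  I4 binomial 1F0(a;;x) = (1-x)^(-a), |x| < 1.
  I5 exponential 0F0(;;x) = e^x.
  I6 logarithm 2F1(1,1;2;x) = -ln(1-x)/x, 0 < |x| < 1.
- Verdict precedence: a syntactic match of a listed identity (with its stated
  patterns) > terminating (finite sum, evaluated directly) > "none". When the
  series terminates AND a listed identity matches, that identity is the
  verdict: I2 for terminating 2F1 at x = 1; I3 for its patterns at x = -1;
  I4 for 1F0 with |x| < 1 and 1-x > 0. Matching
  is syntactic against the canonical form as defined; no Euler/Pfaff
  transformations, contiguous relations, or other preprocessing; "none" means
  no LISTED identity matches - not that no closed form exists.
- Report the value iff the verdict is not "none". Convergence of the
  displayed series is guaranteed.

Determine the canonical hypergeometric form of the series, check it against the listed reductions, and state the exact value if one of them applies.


At argument -8/3: a 0F2 with upper {-}, lower {2/5, 4/5}, scaled by C = -1. Verdict: none - this 0F2 at x = -8/3 matches no listed pattern, and upper {-} holds no stopper.

Key step: t_0 = -1 here, and the two geometric factors (prefactor -1) combine into one argument.
Term ratio: r(k) = (-8/3) * 1 / [(k+2/5) (k+4/5) (k+1)] - rational in k, leading ratio (-8/3); with t_0 = -1, classification follows.


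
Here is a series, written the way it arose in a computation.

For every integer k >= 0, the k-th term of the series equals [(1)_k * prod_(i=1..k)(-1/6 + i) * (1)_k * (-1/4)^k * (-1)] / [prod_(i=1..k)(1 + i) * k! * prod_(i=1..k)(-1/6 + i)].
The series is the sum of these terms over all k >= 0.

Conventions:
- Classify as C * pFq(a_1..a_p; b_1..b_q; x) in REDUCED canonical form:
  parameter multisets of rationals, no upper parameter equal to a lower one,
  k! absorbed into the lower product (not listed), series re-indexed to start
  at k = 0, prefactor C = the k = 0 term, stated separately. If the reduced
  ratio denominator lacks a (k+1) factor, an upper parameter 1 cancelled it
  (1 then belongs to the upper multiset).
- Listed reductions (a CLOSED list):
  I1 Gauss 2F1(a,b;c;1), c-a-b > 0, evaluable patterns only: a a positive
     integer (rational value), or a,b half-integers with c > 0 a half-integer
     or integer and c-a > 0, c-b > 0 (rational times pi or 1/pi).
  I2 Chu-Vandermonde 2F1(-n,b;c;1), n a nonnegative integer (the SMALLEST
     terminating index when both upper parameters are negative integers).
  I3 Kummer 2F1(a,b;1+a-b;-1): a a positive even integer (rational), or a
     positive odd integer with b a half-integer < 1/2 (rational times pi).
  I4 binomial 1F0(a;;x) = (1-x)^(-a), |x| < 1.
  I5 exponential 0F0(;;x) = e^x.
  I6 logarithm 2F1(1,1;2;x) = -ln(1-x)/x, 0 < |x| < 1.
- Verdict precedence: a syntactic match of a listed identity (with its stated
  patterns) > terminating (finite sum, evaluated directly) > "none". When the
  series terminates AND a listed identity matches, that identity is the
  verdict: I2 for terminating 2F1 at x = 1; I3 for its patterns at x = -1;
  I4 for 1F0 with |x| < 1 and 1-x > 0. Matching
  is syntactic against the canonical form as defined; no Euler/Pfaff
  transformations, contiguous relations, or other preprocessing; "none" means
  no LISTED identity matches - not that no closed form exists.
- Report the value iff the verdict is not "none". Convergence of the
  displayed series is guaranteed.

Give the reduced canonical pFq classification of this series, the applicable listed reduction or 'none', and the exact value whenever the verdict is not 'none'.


This is -1 * 2F1(1, 1; 2; -1/4) in reduced canonical form. Verdict: logarithm (I6) fires (the logarithm: parameters (1,1;2), x = -1/4). Value: (-4) * ln(5/4).

First insight: with t_0 = -1, the lower running product (C = -1, x = -1/4) is a rising factorial.
Term ratio: r(k) = (-1/4) * (k+1) (k+1) / [(k+2) (k+1)] - rational; roots negated = parameters, x = (-1/4), C = -1.


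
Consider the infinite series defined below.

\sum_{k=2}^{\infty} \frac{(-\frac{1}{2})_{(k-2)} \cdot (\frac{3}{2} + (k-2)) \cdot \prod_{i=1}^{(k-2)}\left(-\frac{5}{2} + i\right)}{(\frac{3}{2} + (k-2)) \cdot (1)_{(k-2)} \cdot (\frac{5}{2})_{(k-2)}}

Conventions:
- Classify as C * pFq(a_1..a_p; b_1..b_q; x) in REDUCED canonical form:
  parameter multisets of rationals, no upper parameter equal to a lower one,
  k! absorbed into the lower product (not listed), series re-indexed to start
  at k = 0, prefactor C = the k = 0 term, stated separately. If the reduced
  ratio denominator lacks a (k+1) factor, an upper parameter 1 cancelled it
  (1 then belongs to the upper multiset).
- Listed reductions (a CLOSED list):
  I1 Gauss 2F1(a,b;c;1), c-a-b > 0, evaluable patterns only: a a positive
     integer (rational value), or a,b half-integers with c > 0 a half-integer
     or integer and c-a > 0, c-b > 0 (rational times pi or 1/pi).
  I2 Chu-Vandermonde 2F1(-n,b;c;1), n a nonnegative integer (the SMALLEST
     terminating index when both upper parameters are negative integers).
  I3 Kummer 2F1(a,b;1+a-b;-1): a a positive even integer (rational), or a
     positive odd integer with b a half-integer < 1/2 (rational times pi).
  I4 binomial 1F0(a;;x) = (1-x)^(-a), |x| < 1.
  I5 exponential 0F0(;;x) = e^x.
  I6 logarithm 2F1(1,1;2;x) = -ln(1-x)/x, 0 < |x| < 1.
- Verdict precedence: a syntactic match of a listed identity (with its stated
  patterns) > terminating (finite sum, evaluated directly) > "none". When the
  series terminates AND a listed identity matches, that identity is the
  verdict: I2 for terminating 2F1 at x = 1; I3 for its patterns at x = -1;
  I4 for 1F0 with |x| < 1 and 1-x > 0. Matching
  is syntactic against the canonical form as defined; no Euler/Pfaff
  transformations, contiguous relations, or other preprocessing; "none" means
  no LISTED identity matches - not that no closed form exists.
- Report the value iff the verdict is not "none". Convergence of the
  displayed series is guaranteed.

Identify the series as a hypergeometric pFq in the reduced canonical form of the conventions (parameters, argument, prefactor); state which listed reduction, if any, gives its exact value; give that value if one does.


At argument 1: a 2F1 with upper {-\frac{3}{2}, -\frac{1}{2}}, lower {\frac{5}{2}}, scaled by C = 1. Verdict: this is Gauss's theorem I1 (half-integer case) (x = 1; upper {-\frac{3}{2}, -\frac{1}{2}} half-integers, c = \frac{5}{2} in the evaluable pattern). Sum: \frac{105}{256} \cdot \pi.

Structural cue: t_0 being 1, striking the common factor k + 3/2 reduces the term (C = 1).
Term ratio: r(k) = 1 * (k-\frac{3}{2}) (k-\frac{1}{2}) / [(k+\frac{5}{2}) (k+1)] ; factor over Q: parameters, x = 1, and C = 1.


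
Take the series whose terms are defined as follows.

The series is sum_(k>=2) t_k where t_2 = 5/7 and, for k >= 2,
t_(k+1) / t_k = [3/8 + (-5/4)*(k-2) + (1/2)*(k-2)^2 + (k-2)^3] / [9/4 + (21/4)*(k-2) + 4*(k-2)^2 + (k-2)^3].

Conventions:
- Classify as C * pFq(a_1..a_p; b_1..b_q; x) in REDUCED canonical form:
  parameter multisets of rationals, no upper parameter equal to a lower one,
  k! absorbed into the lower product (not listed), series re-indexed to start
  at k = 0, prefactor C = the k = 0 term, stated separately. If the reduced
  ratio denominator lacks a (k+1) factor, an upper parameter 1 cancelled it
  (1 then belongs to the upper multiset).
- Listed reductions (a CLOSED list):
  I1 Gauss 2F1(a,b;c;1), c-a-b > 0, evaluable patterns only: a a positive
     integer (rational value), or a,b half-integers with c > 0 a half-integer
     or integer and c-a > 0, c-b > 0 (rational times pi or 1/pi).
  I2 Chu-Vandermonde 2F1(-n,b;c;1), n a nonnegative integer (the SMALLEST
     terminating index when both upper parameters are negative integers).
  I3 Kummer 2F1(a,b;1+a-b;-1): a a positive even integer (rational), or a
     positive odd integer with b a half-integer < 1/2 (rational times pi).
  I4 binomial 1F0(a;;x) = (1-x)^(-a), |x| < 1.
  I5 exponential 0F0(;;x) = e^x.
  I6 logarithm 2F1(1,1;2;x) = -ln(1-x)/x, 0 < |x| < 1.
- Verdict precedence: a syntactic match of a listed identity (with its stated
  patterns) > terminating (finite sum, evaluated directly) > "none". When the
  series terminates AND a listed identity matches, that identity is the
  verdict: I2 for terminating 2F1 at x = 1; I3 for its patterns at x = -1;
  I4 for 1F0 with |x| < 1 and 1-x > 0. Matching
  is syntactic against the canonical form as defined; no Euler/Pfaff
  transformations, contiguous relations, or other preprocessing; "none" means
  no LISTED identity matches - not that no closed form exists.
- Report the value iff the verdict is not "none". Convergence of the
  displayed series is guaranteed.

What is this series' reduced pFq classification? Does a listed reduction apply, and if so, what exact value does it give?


The series (x = 1) is 2F1: upper {-1/2, -1/2}, lower {3/2}, prefactor 5/7. Verdict: this is the half-integer Gauss pattern (I1) (x = 1; upper {-1/2, -1/2} half-integers, c = 3/2 in the evaluable pattern). Value: (15/56) * pi.

Structural cue: t_0 = 5/7 here, and the expanded ratio factors over Q; C = 5/7, roots give parameters.
Step ratio: r(k) = 1 * (k-1/2) (k-1/2) / [(k+3/2) (k+1)] - rational in k, leading ratio 1; with t_0 = 5/7, classification follows.


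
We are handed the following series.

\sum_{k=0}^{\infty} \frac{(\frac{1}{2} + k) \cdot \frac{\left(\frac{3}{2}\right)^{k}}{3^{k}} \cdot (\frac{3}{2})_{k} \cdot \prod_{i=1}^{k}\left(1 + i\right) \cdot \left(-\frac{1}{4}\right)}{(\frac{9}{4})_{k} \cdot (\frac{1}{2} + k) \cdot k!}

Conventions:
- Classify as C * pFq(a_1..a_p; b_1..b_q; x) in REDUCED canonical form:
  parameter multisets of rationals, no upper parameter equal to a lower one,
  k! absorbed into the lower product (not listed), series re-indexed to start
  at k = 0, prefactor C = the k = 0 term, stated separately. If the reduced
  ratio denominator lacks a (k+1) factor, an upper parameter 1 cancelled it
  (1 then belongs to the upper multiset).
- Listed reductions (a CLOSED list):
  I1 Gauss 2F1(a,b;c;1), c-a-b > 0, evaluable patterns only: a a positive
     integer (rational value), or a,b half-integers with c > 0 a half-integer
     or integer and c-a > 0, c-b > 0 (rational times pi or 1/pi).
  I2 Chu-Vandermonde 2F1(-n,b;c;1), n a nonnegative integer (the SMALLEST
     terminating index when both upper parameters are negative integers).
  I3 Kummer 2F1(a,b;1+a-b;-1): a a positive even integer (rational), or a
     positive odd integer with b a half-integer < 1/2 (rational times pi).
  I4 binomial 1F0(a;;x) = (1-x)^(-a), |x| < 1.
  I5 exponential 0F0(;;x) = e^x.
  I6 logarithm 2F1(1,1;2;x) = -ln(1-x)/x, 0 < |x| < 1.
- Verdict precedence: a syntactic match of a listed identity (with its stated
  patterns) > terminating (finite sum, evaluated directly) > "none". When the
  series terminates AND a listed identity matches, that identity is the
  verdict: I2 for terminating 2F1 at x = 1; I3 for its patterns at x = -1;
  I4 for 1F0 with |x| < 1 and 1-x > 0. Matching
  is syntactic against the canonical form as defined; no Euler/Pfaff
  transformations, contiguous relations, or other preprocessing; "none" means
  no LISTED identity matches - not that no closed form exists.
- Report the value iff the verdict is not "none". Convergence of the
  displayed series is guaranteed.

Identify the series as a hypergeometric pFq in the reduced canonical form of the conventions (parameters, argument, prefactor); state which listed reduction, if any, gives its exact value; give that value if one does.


Key observation: from the first term -\frac{1}{4}: striking the common factor k + 1/2 reduces the term (C = -1/4).
Ratio: r(k) = \frac{1}{2} * (k+\frac{3}{2}) (k+2) / [(k+\frac{9}{4}) (k+1)] - poly over poly, x = \frac{1}{2} from leading terms; C = -\frac{1}{4} at k = 0.

Prefactor -\frac{1}{4}, argument \frac{1}{2}: 2F1 with upper {\frac{3}{2}, 2} over lower {\frac{9}{4}}. Verdict: none. A 2F1 with upper {\frac{3}{2}, 2} fits none of I1-I6 at x = \frac{1}{2}; the sum runs forever.


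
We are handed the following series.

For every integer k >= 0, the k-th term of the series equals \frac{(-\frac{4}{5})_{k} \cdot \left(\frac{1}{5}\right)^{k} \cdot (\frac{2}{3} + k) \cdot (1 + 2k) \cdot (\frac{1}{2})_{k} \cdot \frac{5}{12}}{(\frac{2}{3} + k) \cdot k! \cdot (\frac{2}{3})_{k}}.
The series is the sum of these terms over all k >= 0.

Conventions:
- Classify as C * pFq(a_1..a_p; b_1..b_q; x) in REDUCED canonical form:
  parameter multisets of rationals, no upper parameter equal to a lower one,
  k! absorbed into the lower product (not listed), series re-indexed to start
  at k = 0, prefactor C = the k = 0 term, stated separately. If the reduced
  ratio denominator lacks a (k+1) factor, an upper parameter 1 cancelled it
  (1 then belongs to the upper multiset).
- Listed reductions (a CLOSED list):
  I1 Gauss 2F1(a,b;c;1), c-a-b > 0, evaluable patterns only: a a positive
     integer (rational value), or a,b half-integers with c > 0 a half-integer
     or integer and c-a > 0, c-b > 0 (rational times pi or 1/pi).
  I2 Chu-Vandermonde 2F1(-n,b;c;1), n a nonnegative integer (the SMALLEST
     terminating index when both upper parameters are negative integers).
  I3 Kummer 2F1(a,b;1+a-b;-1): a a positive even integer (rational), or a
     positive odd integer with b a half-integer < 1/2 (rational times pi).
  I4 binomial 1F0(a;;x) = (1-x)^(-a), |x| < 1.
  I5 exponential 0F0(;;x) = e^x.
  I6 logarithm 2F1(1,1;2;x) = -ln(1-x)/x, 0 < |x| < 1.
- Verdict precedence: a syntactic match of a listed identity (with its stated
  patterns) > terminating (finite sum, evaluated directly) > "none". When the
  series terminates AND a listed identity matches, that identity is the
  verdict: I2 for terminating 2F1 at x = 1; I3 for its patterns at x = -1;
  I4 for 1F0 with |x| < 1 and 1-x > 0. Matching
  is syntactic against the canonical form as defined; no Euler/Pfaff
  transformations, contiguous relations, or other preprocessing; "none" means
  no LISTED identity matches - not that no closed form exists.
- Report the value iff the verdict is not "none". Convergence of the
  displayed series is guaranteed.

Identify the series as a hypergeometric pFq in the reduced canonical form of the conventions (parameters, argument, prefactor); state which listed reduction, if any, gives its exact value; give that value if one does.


Prefactor \frac{5}{12}, argument \frac{1}{5}: 2F1 with upper {-\frac{4}{5}, \frac{3}{2}} over lower {\frac{2}{3}}. Verdict: none - this 2F1 at x = \frac{1}{5} matches no listed pattern, and upper {-\frac{4}{5}, \frac{3}{2}} holds no stopper.

Structural cue: t_0 being \frac{5}{12}, the (2k+1) factor (C = 5/12, x = 1/5) shifts (1/2)_k to (3/2)_k.
Consecutive-term ratio: r(k) = \frac{1}{5} * (k-\frac{4}{5}) (k+\frac{3}{2}) / [(k+\frac{2}{3}) (k+1)] - rational; roots negated = parameters, x = \frac{1}{5}, C = \frac{5}{12}.


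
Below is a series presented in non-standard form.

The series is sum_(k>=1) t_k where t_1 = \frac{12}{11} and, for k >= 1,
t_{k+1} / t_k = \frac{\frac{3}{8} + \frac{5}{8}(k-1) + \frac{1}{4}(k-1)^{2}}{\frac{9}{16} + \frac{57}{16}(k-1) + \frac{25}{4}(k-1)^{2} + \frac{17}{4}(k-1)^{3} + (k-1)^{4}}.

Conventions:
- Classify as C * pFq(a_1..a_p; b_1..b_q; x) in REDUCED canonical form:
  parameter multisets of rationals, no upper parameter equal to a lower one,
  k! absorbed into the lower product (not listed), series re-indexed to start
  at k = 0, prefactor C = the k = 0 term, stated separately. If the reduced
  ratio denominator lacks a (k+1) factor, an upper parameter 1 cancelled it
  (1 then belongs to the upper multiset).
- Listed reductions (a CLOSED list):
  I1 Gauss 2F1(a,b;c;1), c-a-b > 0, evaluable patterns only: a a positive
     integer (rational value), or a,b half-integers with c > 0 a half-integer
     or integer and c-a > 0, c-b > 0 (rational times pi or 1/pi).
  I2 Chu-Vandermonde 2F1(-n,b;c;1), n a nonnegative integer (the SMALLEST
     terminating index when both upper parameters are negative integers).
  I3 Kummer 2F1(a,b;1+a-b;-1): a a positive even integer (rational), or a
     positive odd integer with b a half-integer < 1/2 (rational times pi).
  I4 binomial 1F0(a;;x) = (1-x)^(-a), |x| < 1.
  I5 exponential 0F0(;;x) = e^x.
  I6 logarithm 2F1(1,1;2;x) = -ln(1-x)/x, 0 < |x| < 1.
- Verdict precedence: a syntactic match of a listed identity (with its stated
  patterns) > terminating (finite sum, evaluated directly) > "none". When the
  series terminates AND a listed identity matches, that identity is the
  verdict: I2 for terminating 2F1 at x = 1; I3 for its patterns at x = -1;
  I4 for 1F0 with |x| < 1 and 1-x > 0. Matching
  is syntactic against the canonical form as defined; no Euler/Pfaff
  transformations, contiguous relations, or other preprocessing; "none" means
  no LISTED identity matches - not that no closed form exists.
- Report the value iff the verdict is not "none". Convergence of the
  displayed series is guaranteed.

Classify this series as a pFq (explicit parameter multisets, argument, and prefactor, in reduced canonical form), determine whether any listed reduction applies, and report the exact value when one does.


Prefactor \frac{12}{11}, argument \frac{1}{4}: 1F2 with upper {1} over lower {\frac{1}{4}, \frac{3}{2}}. Verdict: none - at argument \frac{1}{4} the multisets {1} ; {\frac{1}{4}, \frac{3}{2}} match no listed identity.

Key step: from the first term \frac{12}{11}: cancel k + 3/2 from the displayed ratio first; then C = 12/11, x = 1/4.
Consecutive-term ratio: r(k) = \frac{1}{4} * (k+1) / [(k+\frac{1}{4}) (k+\frac{3}{2}) (k+1)] - rational in k, leading ratio \frac{1}{4}; with t_0 = \frac{12}{11}, classification follows.
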